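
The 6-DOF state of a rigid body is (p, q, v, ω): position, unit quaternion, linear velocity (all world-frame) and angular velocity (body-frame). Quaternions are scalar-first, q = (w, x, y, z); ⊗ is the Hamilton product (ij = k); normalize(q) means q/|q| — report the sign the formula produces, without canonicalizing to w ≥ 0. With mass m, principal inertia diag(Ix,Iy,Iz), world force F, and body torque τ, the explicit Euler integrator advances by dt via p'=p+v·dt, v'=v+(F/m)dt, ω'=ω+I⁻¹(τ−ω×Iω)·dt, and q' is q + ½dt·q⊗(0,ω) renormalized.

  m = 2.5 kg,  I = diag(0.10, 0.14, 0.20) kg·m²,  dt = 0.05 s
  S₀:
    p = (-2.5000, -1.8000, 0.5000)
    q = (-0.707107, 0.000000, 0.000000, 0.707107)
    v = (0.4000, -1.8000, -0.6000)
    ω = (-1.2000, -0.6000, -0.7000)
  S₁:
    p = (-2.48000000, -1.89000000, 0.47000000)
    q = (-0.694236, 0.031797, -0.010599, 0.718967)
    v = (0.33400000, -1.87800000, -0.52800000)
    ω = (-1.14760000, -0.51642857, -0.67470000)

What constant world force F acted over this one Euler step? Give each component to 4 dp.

F = (-3.3000, -3.9000, 3.6000)

Δv = v₁−v₀ = (-0.06600000, -0.07800000, 0.07200000)
m·(v₁−v₀)/dt = (-3.3000, -3.9000, 3.6000)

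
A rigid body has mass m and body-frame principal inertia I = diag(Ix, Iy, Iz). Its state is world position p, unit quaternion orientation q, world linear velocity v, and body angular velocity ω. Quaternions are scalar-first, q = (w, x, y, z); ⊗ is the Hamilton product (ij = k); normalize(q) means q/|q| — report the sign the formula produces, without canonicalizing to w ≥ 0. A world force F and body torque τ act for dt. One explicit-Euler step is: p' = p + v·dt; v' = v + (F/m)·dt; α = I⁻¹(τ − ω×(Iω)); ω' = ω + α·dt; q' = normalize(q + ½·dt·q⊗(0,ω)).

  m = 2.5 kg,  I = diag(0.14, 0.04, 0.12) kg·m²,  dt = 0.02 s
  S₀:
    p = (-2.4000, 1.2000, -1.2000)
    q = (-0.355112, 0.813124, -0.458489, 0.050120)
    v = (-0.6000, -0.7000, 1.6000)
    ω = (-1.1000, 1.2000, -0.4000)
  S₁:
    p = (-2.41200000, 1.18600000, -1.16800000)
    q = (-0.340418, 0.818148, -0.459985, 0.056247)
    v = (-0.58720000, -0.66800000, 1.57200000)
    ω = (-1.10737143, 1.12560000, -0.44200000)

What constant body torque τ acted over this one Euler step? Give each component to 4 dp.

τ = (-0.0900, -0.1400, -0.1200)

Δω = ω₁−ω₀ = (-0.00737143, -0.07440000, -0.04200000)
precession coupling = (-0.0384, 0.0088, 0.1320)
τ = I·(Δω/dt) + ω₀×(Iω₀) = (-0.0900, -0.1400, -0.1200)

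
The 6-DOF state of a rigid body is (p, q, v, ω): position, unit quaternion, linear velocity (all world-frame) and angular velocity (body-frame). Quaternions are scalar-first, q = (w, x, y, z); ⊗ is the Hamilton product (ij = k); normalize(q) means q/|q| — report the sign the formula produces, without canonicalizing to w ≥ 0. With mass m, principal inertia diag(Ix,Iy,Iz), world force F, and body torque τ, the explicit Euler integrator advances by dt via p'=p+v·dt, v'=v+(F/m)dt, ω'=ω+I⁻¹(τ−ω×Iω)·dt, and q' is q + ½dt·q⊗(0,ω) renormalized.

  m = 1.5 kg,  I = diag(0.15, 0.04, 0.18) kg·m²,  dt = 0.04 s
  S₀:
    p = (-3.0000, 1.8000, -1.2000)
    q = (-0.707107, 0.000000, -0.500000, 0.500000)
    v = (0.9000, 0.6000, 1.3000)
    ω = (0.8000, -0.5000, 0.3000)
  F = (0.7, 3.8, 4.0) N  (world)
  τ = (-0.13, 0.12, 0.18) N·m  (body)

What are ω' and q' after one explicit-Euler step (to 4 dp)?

angular accel α = (-0.7267, 3.1800, 0.7556)
new body rate ω' = (0.7709, -0.3728, 0.3302)
2q̇ = q⊗(0,ω) = (-0.4000000, -0.4656856, 0.7535535, 0.1878679)
updated quaternion q' = (-0.7150, -0.0093, -0.4848, 0.5037)

ω' = (0.7709, -0.3728, 0.3302)
q' = (-0.7150, -0.0093, -0.4848, 0.5037)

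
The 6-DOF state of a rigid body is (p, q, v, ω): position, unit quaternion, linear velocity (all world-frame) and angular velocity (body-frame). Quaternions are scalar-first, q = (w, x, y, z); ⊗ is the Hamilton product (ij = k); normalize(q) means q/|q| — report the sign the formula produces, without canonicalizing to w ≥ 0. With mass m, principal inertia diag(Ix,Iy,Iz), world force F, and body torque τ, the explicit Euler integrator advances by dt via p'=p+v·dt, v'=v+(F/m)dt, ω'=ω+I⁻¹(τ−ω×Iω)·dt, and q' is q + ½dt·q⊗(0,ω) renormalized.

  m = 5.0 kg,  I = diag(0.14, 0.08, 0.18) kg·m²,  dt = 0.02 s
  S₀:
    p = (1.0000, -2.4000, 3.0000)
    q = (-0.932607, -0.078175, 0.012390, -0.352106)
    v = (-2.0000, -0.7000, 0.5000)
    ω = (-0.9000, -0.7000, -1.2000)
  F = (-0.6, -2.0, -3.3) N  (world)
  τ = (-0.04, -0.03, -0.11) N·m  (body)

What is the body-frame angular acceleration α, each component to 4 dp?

α = (-0.8857, 0.1650, -0.4011)

ω×(Iω) gyroscopic = (0.0840, -0.0432, -0.0378)
angular accel α = (-0.8857, 0.1650, -0.4011)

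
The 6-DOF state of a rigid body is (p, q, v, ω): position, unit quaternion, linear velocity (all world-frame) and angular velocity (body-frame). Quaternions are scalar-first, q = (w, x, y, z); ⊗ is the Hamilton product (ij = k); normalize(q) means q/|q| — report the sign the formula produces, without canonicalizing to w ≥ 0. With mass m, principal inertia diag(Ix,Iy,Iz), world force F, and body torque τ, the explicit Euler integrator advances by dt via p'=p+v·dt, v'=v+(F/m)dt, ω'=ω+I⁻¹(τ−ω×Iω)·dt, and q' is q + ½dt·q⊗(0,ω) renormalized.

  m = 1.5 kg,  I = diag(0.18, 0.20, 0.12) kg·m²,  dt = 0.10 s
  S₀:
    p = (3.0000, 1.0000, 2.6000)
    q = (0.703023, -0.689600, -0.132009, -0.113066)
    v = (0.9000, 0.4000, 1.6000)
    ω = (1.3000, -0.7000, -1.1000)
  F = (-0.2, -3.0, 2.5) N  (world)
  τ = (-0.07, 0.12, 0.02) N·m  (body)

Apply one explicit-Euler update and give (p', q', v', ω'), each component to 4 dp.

p' = (3.0900, 1.0400, 2.7600)
q' = (0.7339, -0.6379, -0.2010, -0.1185)
v' = (0.8867, 0.2000, 1.7667)
ω' = (1.2953, -0.5971, -1.0682)

gyro term ω×Iω = (-0.0616, -0.0858, -0.0182)
(τ − ω×Iω)/I = (-0.0467, 1.0290, 0.3183)
new body rate ω' = (1.2953, -0.5971, -1.0682)
Hamilton product q⊗(0,ω) = (0.6797011, 0.9799936, -1.3976619, -0.1189936)
q' = normalize(q + ½dt·q⊗(0,ω)) = (0.7339, -0.6379, -0.2010, -0.1185)
a = F/m = (-0.1333, -2.0000, 1.6667)
p + v·dt = (3.0900, 1.0400, 2.7600)
new velocity v' = (0.8867, 0.2000, 1.7667)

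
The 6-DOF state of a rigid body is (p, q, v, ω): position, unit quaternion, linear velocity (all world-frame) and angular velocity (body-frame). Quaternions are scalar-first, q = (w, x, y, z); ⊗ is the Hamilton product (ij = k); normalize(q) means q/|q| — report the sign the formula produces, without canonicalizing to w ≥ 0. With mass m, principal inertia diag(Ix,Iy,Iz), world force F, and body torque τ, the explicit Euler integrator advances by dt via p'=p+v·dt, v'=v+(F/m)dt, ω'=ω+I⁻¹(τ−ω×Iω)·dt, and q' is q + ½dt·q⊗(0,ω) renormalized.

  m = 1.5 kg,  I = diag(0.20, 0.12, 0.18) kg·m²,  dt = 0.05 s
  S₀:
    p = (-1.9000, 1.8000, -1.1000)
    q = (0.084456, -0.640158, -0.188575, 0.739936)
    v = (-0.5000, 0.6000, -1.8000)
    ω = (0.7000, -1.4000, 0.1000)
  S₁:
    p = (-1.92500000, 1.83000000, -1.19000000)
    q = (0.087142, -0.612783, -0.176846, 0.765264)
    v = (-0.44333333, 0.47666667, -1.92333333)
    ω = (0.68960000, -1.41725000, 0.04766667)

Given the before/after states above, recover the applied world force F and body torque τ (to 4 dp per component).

rate change Δω = (-0.01040000, -0.01725000, -0.05233333)
I·α + gyro = (-0.0500, -0.0400, -0.1100)
Δv = v₁−v₀ = (0.05666667, -0.12333333, -0.12333333)
applied force F = (1.7000, -3.7000, -3.7000)

F = (1.7000, -3.7000, -3.7000)
τ = (-0.0500, -0.0400, -0.1100)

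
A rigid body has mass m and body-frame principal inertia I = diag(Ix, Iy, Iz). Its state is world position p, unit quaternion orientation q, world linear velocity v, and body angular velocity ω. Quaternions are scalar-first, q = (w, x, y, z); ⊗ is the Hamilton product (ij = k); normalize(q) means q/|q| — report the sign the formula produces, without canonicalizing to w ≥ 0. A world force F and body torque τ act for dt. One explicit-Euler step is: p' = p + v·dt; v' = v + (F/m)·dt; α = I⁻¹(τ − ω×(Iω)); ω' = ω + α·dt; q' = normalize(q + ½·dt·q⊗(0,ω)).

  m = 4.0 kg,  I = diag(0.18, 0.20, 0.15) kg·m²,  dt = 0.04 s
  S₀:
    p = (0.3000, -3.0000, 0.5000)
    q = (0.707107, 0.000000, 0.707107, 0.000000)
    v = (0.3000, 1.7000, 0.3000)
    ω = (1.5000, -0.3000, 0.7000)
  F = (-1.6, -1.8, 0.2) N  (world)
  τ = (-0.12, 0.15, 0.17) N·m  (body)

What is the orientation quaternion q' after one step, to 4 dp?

2q̇ = q⊗(0,ω) = (0.2121321, 1.5556354, -0.2121321, -0.5656856)
q' = normalize(q + ½dt·q⊗(0,ω)) = (0.7109, 0.0311, 0.7025, -0.0113)

q' = (0.7109, 0.0311, 0.7025, -0.0113)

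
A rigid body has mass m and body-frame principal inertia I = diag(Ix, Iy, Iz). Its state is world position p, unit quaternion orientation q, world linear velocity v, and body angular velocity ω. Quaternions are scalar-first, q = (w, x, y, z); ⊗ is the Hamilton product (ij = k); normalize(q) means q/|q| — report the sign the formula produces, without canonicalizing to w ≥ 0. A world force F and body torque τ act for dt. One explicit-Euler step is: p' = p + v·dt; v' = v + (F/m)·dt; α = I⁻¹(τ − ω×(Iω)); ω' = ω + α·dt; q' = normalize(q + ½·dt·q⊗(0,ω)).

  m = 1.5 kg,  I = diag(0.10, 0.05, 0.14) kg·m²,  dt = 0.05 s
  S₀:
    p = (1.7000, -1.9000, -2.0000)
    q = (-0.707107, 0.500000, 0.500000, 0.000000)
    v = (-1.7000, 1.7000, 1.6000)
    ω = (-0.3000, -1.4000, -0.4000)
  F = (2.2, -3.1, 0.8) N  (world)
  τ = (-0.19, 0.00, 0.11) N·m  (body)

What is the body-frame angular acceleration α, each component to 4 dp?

precession coupling ω×(Iω) = (0.0504, -0.0048, -0.0210)
(τ − ω×Iω)/I = (-2.4040, 0.0960, 0.9357)

α = (-2.4040, 0.0960, 0.9357)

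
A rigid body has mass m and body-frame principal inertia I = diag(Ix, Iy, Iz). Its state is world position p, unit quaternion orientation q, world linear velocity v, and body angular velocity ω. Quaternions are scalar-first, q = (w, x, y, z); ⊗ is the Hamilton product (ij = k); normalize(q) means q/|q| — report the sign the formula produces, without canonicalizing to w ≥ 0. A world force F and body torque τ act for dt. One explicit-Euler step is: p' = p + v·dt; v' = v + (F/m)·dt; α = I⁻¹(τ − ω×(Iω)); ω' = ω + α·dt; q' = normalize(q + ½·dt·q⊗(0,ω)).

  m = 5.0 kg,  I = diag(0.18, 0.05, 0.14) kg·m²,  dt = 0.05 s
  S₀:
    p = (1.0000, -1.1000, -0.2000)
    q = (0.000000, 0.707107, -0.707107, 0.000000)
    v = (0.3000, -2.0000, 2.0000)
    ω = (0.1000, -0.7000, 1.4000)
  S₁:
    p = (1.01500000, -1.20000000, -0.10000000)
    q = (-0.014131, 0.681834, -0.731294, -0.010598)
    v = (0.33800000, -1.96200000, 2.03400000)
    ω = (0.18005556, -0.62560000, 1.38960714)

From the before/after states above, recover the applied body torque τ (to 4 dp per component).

ω₁ − ω₀ = (0.08005556, 0.07440000, -0.01039286)
precession coupling = (-0.0882, 0.0056, 0.0091)
I·α + gyro = (0.2000, 0.0800, -0.0200)

τ = (0.2000, 0.0800, -0.0200)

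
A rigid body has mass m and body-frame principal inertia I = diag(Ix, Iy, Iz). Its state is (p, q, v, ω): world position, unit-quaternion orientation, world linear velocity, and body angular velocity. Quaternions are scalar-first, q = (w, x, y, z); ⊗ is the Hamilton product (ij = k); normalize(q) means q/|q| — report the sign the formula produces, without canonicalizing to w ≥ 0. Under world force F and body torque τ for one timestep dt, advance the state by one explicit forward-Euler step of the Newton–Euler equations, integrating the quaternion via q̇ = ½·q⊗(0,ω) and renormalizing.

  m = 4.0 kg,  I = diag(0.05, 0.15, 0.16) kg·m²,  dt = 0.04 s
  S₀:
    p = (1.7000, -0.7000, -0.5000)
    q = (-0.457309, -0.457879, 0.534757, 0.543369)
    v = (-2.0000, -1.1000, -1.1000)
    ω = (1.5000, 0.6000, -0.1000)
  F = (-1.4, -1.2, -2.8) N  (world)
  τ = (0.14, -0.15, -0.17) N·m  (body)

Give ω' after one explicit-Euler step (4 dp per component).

ω' = (1.6125, 0.5556, -0.1650)

α = I⁻¹(τ − ω×Iω) = (2.8120, -1.1100, -1.6250)
ω' = ω + α·dt = (1.6125, 0.5556, -0.1650)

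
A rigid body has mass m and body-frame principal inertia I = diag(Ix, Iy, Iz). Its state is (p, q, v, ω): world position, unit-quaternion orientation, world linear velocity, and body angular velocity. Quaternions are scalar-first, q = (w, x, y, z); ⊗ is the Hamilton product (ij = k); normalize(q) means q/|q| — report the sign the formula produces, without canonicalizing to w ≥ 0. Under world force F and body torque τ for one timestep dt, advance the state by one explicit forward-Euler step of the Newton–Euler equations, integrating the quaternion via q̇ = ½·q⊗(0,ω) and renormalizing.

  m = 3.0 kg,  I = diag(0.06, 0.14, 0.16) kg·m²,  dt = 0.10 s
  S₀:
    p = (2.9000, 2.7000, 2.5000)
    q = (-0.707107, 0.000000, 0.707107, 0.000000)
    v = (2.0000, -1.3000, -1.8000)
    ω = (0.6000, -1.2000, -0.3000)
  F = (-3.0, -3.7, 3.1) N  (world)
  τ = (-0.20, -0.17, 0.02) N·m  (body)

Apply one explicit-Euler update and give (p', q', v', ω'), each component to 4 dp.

ω×(Iω) gyroscopic = (0.0072, 0.0180, -0.0576)
(τ − ω×Iω)/I = (-3.4533, -1.3429, 0.4850)
ω' = ω + α·dt = (0.2547, -1.3343, -0.2515)
Hamilton product q⊗(0,ω) = (0.8485284, -0.6363963, 0.8485284, -0.2121321)
updated quaternion q' = (-0.6631, -0.0317, 0.7478, -0.0106)
linear accel F/m = (-1.0000, -1.2333, 1.0333)
p' = p + v·dt = (3.1000, 2.5700, 2.3200)
new velocity v' = (1.9000, -1.4233, -1.6967)

p' = (3.1000, 2.5700, 2.3200)
q' = (-0.6631, -0.0317, 0.7478, -0.0106)
v' = (1.9000, -1.4233, -1.6967)
ω' = (0.2547, -1.3343, -0.2515)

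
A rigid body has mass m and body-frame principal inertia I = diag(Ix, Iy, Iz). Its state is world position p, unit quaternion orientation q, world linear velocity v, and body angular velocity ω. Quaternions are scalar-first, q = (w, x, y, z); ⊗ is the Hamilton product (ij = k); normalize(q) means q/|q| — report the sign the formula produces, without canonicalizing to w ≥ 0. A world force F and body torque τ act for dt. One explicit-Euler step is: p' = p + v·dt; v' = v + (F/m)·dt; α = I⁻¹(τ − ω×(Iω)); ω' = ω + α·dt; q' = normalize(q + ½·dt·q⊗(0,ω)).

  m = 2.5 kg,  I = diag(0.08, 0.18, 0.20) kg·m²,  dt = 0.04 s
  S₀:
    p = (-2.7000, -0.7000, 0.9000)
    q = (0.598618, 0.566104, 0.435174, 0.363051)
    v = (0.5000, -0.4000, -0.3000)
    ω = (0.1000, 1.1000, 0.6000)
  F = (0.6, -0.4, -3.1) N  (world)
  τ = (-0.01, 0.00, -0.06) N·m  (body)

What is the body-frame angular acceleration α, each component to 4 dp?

α = (-0.2900, 0.0400, -0.3550)

precession coupling ω×(Iω) = (0.0132, -0.0072, 0.0110)
α = I⁻¹(τ − ω×Iω) = (-0.2900, 0.0400, -0.3550)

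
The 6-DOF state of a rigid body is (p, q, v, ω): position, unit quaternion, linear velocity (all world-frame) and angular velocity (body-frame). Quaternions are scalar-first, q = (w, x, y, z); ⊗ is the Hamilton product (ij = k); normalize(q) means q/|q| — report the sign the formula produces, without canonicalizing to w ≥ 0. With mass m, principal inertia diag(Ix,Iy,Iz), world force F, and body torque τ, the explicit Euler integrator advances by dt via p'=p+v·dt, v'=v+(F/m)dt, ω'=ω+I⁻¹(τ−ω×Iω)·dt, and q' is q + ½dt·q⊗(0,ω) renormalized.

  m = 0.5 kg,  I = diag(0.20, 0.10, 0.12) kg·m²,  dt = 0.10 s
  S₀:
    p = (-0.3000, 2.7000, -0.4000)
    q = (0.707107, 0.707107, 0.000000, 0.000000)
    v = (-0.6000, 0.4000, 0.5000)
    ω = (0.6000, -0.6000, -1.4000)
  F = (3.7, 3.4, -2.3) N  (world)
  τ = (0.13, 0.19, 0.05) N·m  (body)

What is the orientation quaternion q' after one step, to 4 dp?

q' = (0.6836, 0.7259, 0.0282, -0.0705)

2q̇ = q⊗(0,ω) = (-0.4242642, 0.4242642, 0.5656856, -1.4142140)
updated quaternion q' = (0.6836, 0.7259, 0.0282, -0.0705)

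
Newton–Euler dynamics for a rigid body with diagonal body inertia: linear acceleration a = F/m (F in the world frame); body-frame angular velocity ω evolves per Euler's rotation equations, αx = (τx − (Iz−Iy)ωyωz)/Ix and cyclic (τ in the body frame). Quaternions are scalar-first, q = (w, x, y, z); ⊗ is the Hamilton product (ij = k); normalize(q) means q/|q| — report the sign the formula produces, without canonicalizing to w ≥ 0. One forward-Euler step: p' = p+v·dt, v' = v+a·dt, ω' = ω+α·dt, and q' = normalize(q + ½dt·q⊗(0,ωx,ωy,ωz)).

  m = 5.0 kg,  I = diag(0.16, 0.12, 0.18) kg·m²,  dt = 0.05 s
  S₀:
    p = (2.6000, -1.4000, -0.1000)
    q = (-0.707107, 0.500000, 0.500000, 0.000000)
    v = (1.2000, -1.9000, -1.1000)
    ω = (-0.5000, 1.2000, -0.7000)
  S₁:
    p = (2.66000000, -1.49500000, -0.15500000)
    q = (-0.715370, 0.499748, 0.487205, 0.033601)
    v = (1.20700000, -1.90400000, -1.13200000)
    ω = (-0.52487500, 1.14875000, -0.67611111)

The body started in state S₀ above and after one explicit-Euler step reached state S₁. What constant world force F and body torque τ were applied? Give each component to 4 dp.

ω₁ − ω₀ = (-0.02487500, -0.05125000, 0.02388889)
gyro term ω₀×Iω₀ = (-0.0504, -0.0070, 0.0240)
I·α + gyro = (-0.1300, -0.1300, 0.1100)
Δv = v₁−v₀ = (0.00700000, -0.00400000, -0.03200000)
applied force F = (0.7000, -0.4000, -3.2000)

F = (0.7000, -0.4000, -3.2000)
τ = (-0.1300, -0.1300, 0.1100)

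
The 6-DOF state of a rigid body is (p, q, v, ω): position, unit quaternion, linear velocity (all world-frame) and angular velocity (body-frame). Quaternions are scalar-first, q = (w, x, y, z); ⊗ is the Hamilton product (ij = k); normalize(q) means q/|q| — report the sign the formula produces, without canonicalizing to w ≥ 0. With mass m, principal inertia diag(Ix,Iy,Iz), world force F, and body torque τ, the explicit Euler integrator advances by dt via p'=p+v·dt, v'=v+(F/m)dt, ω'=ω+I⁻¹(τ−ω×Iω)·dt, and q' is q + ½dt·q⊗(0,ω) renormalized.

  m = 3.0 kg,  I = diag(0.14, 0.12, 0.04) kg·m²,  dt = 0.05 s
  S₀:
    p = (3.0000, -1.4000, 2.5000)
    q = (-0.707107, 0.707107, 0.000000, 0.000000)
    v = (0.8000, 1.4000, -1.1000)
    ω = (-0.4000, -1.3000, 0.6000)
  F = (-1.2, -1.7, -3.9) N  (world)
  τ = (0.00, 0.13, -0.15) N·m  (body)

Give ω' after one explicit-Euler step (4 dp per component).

(τ − ω×Iω)/I = (-0.4457, 1.2833, -3.4900)
ω' = ω + α·dt = (-0.4223, -1.2358, 0.4255)

ω' = (-0.4223, -1.2358, 0.4255)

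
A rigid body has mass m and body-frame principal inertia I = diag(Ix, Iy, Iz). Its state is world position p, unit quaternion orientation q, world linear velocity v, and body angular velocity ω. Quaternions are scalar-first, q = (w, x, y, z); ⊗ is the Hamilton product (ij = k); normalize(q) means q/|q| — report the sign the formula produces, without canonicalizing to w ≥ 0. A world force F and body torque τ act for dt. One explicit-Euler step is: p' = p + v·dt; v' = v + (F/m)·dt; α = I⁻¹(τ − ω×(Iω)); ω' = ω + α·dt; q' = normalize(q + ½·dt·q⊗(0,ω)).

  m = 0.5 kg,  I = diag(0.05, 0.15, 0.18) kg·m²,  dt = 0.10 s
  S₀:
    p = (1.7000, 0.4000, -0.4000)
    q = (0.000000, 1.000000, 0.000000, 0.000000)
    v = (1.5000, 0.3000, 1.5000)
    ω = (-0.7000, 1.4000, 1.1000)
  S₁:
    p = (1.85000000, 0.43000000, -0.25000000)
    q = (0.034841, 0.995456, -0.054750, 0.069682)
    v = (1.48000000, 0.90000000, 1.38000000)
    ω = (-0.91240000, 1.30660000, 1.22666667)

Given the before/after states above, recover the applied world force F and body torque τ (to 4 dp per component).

F = (-0.1000, 3.0000, -0.6000)
τ = (-0.0600, -0.0400, 0.1300)

Δω = ω₁−ω₀ = (-0.21240000, -0.09340000, 0.12666667)
precession coupling = (0.0462, 0.1001, -0.0980)
I·α + gyro = (-0.0600, -0.0400, 0.1300)
v₁ − v₀ = (-0.02000000, 0.60000000, -0.12000000)
F = m·Δv/dt = (-0.1000, 3.0000, -0.6000)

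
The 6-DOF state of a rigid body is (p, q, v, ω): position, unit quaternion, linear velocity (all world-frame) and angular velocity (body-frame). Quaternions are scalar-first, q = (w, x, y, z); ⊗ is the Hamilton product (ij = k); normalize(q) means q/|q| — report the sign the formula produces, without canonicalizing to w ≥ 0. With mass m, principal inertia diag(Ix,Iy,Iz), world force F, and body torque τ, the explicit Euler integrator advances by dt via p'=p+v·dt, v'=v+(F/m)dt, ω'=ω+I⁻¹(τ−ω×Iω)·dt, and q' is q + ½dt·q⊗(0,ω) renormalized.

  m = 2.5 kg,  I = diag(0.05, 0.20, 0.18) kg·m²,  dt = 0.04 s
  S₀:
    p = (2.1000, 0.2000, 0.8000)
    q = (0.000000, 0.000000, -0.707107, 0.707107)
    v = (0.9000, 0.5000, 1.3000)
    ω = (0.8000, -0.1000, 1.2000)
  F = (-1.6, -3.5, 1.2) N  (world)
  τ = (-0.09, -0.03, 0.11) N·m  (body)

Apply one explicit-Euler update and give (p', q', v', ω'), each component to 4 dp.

p' = (2.1360, 0.2200, 0.8520)
q' = (-0.0184, -0.0155, -0.6955, 0.7181)
v' = (0.8744, 0.4440, 1.3192)
ω' = (0.7261, -0.0810, 1.2271)

gyro term ω×Iω = (0.0024, -0.1248, -0.0120)
(τ − ω×Iω)/I = (-1.8480, 0.4740, 0.6778)
ω + α·dt = (0.7261, -0.0810, 1.2271)
Hamilton product q⊗(0,ω) = (-0.9192391, -0.7778177, 0.5656856, 0.5656856)
q + ½dt·q⊗(0,ω), renormalized = (-0.0184, -0.0155, -0.6955, 0.7181)
new position p' = (2.1360, 0.2200, 0.8520)
new velocity v' = (0.8744, 0.4440, 1.3192)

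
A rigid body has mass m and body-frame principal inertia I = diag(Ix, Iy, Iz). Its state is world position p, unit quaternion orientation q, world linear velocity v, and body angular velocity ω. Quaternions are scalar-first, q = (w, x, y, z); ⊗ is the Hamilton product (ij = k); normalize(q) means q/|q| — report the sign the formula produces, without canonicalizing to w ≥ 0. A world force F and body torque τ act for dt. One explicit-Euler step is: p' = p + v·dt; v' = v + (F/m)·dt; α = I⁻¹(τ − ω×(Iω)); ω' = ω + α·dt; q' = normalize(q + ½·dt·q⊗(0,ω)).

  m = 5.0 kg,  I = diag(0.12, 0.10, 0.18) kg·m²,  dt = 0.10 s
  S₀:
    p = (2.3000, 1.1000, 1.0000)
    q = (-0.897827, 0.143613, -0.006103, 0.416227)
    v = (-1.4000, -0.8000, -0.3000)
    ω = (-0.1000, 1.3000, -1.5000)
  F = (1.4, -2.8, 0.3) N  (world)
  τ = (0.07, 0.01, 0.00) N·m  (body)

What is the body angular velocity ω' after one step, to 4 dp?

(τ − ω×Iω)/I = (1.8833, 0.1900, -0.0144)
ω' = ω + α·dt = (0.0883, 1.3190, -1.5014)

ω' = (0.0883, 1.3190, -1.5014)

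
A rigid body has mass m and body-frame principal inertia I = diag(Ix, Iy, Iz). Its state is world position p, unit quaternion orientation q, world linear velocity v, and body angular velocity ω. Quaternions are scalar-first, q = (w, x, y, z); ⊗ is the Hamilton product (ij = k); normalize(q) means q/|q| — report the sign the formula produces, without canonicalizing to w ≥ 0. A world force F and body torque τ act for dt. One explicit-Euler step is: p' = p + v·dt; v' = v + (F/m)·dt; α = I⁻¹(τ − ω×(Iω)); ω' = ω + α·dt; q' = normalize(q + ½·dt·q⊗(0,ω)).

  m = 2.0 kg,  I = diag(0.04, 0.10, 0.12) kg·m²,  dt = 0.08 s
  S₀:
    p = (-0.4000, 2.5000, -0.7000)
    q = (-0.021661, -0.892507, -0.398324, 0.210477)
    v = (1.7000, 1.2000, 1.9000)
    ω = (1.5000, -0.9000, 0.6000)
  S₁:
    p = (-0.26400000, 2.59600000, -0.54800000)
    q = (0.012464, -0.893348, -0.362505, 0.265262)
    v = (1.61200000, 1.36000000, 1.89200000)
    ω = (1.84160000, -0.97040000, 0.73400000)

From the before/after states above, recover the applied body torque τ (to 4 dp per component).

rate change Δω = (0.34160000, -0.07040000, 0.13400000)
ω₀×(Iω₀) = (-0.0108, -0.0720, -0.0810)
τ = I·(Δω/dt) + ω₀×(Iω₀) = (0.1600, -0.1600, 0.1200)

τ = (0.1600, -0.1600, 0.1200)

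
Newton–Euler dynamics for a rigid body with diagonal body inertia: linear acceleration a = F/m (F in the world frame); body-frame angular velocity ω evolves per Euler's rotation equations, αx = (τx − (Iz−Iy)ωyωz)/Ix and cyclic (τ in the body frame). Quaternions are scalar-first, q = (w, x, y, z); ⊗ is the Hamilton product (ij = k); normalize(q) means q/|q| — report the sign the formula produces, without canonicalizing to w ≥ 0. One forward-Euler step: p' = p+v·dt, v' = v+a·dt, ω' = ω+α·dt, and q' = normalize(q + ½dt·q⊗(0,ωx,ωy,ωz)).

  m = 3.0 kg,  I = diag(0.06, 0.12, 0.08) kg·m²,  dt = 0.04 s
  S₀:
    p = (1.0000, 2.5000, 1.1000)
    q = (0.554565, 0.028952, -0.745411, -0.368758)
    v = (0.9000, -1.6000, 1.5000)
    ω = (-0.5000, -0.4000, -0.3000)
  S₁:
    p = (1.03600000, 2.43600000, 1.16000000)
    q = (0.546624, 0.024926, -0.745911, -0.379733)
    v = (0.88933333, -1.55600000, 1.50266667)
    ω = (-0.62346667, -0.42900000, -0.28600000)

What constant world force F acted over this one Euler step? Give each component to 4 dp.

F = (-0.8000, 3.3000, 0.2000)

velocity change Δv = (-0.01066667, 0.04400000, 0.00266667)
m·(v₁−v₀)/dt = (-0.8000, 3.3000, 0.2000)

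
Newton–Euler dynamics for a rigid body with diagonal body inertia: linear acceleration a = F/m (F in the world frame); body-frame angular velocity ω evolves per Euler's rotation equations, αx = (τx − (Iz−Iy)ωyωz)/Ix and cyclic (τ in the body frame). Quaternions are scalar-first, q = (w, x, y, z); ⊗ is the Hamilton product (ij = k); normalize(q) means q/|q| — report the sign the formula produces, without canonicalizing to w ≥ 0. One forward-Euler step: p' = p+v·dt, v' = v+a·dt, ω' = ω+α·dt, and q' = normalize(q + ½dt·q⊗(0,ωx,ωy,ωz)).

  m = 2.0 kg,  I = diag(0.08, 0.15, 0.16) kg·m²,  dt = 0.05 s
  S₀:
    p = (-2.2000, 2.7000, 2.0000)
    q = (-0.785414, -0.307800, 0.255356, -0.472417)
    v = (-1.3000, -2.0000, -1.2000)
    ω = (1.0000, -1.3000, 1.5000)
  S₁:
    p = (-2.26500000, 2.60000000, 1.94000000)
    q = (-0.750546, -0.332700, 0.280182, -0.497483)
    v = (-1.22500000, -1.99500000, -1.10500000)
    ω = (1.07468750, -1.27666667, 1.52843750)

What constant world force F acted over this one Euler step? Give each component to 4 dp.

F = (3.0000, 0.2000, 3.8000)

v₁ − v₀ = (0.07500000, 0.00500000, 0.09500000)
F = m·Δv/dt = (3.0000, 0.2000, 3.8000)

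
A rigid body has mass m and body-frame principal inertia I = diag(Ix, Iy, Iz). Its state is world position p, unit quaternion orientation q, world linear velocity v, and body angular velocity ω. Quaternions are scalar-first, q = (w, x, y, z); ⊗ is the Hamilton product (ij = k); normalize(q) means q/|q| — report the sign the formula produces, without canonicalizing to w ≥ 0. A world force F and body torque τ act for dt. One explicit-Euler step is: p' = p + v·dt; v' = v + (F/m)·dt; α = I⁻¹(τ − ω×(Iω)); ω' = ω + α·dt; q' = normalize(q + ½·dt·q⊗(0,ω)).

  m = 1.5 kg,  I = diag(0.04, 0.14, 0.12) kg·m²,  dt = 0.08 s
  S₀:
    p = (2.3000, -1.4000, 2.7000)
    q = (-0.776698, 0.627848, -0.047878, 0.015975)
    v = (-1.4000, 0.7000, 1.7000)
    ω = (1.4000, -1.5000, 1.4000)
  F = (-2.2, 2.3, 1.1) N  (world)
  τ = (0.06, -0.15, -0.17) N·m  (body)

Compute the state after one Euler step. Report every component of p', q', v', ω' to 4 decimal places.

linear accel F/m = (-1.4667, 1.5333, 0.7333)
p + v·dt = (2.1880, -1.3440, 2.8360)
v' = v + a·dt = (-1.5173, 0.8227, 1.7587)
ω×(Iω) gyroscopic = (0.0420, -0.1568, -0.2100)
angular accel α = (0.4500, 0.0486, 0.3333)
ω' = ω + α·dt = (1.4360, -1.4961, 1.4267)
2q̇ = q⊗(0,ω) = (-0.9731692, -1.1304439, 0.3084248, -1.9621200)
updated quaternion q' = (-0.8116, 0.5798, -0.0354, -0.0622)

p' = (2.1880, -1.3440, 2.8360)
q' = (-0.8116, 0.5798, -0.0354, -0.0622)
v' = (-1.5173, 0.8227, 1.7587)
ω' = (1.4360, -1.4961, 1.4267)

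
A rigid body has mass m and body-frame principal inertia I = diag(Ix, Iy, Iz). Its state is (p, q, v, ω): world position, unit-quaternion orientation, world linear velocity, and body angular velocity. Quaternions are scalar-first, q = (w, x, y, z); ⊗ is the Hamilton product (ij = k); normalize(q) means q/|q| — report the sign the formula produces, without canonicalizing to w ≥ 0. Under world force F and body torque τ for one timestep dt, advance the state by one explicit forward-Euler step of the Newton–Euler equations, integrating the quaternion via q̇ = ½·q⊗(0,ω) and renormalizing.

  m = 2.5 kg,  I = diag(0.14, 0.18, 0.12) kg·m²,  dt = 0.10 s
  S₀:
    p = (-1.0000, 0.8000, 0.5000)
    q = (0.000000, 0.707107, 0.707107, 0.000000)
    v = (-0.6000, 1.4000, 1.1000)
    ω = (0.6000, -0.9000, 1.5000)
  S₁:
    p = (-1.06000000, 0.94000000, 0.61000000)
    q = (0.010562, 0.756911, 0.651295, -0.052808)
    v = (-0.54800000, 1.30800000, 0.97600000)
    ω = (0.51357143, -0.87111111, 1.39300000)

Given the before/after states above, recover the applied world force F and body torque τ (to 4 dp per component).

rate change Δω = (-0.08642857, 0.02888889, -0.10700000)
applied torque τ = (-0.0400, 0.0700, -0.1500)
velocity change Δv = (0.05200000, -0.09200000, -0.12400000)
F = m·Δv/dt = (1.3000, -2.3000, -3.1000)

F = (1.3000, -2.3000, -3.1000)
τ = (-0.0400, 0.0700, -0.1500)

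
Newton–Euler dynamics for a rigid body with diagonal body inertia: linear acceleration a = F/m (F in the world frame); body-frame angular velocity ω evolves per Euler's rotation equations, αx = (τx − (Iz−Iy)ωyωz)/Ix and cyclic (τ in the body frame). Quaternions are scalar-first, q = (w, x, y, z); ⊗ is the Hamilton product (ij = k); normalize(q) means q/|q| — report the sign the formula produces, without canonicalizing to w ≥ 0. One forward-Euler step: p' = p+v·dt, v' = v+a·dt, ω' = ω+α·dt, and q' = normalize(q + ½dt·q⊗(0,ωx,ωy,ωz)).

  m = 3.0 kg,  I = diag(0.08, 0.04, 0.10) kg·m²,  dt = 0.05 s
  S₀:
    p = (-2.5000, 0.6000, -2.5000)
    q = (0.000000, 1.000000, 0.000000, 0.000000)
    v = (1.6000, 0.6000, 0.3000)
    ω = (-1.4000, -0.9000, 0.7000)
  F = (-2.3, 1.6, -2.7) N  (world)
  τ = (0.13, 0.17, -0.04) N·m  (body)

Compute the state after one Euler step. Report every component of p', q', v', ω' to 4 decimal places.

gyro term ω×Iω = (-0.0378, 0.0196, -0.0504)
(τ − ω×Iω)/I = (2.0975, 3.7600, 0.1040)
ω' = ω + α·dt = (-1.2951, -0.7120, 0.7052)
q⊗(0,ω) = (1.4000000, 0.0000000, -0.7000000, -0.9000000)
q' = normalize(q + ½dt·q⊗(0,ω)) = (0.0350, 0.9990, -0.0175, -0.0225)
a = (-0.7667, 0.5333, -0.9000)
p' = p + v·dt = (-2.4200, 0.6300, -2.4850)
new velocity v' = (1.5617, 0.6267, 0.2550)

p' = (-2.4200, 0.6300, -2.4850)
q' = (0.0350, 0.9990, -0.0175, -0.0225)
v' = (1.5617, 0.6267, 0.2550)
ω' = (-1.2951, -0.7120, 0.7052)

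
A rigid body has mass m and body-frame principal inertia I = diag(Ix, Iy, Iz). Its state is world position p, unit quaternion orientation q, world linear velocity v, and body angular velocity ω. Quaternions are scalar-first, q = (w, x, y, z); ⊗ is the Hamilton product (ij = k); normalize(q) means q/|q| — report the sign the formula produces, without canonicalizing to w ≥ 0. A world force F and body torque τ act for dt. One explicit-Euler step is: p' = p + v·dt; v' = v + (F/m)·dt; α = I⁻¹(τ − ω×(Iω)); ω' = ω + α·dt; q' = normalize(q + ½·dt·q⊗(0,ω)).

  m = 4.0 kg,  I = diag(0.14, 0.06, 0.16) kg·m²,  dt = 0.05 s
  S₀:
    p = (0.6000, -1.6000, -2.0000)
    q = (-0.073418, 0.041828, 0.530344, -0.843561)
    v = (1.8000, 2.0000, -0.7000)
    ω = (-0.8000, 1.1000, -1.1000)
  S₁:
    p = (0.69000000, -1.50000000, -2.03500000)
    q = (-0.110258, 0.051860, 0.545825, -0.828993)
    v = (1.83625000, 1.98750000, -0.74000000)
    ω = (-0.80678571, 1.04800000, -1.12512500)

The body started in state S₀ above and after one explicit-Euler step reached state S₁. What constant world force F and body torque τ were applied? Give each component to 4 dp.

velocity change Δv = (0.03625000, -0.01250000, -0.04000000)
F = m·Δv/dt = (2.9000, -1.0000, -3.2000)
Δω = ω₁−ω₀ = (-0.00678571, -0.05200000, -0.02512500)
gyro term ω₀×Iω₀ = (-0.1210, -0.0176, 0.0704)
applied torque τ = (-0.1400, -0.0800, -0.0100)

F = (2.9000, -1.0000, -3.2000)
τ = (-0.1400, -0.0800, -0.0100)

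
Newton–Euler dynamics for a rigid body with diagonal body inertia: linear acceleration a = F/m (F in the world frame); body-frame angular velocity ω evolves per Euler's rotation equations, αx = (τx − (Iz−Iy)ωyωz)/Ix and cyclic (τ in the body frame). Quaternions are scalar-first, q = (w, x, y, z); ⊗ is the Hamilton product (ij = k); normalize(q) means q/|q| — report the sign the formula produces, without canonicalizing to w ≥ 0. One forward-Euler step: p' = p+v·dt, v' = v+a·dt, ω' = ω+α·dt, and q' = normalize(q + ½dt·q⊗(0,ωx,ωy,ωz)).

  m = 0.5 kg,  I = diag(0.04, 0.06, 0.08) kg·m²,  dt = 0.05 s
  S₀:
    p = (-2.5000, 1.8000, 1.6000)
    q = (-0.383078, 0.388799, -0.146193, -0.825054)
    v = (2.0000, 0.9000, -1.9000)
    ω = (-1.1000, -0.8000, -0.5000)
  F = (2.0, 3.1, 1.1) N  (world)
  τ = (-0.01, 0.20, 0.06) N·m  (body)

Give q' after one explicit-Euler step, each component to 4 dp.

q' = (-0.3854, 0.3844, -0.1109, -0.8315)

Hamilton product q⊗(0,ω) = (-0.1018025, -0.1655609, 1.4084213, -0.2803125)
q + ½dt·q⊗(0,ω), renormalized = (-0.3854, 0.3844, -0.1109, -0.8315)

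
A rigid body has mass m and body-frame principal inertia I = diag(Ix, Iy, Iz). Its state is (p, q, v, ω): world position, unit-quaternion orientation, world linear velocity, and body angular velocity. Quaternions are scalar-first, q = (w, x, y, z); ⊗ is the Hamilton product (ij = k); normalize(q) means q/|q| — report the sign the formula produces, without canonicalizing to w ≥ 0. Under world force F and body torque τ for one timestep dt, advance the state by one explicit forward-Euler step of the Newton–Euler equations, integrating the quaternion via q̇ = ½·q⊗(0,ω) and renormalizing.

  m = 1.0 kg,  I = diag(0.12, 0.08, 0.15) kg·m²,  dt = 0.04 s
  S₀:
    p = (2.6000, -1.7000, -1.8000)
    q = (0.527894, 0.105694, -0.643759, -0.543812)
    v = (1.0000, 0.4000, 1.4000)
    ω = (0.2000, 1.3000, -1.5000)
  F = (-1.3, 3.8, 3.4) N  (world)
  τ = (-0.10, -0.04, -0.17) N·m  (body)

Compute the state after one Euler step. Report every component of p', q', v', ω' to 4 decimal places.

gyro term ω×Iω = (-0.1365, 0.0090, -0.0104)
α = I⁻¹(τ − ω×Iω) = (0.3042, -0.6125, -1.0640)
ω' = ω + α·dt = (0.2122, 1.2755, -1.5426)
Hamilton product q⊗(0,ω) = (0.0000299, 1.7781729, 0.7360408, -0.5256870)
q + ½dt·q⊗(0,ω), renormalized = (0.5275, 0.1411, -0.6285, -0.5539)
a = (-1.3000, 3.8000, 3.4000)
p' = p + v·dt = (2.6400, -1.6840, -1.7440)
v' = v + a·dt = (0.9480, 0.5520, 1.5360)

p' = (2.6400, -1.6840, -1.7440)
q' = (0.5275, 0.1411, -0.6285, -0.5539)
v' = (0.9480, 0.5520, 1.5360)
ω' = (0.2122, 1.2755, -1.5426)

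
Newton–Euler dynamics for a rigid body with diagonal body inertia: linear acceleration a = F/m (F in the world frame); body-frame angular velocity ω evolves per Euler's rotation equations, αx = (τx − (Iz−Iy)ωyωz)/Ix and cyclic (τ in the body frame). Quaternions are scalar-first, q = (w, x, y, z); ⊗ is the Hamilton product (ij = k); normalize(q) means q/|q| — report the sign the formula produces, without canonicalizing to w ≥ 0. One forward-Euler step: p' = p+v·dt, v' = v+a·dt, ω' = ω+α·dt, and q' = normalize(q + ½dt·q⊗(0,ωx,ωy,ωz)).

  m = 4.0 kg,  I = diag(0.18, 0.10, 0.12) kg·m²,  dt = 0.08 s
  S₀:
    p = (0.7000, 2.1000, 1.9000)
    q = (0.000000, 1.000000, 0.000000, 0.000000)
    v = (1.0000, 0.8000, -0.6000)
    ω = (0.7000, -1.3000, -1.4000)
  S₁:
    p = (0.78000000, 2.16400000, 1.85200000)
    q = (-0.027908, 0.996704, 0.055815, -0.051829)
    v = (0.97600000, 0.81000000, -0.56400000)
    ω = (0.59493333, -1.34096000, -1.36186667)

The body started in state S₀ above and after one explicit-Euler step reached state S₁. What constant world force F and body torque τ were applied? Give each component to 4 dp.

F = (-1.2000, 0.5000, 1.8000)
τ = (-0.2000, -0.1100, 0.1300)

v₁ − v₀ = (-0.02400000, 0.01000000, 0.03600000)
F = m·Δv/dt = (-1.2000, 0.5000, 1.8000)
Δω = ω₁−ω₀ = (-0.10506667, -0.04096000, 0.03813333)
gyro term ω₀×Iω₀ = (0.0364, -0.0588, 0.0728)
I·α + gyro = (-0.2000, -0.1100, 0.1300)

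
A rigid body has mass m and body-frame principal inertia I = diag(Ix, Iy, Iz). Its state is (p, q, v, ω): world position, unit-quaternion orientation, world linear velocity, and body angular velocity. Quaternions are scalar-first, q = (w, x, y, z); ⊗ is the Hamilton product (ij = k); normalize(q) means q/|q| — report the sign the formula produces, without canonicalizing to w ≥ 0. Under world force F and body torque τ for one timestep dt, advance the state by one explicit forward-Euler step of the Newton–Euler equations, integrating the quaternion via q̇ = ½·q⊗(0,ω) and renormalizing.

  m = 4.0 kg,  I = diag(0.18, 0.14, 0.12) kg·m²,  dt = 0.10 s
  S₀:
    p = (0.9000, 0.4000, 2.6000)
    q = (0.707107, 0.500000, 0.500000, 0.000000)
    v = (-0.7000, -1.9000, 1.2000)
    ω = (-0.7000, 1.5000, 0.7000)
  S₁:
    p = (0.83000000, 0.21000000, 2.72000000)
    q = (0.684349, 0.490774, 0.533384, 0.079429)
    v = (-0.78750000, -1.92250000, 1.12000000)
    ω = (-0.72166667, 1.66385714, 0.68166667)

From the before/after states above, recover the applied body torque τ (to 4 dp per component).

τ = (-0.0600, 0.2000, 0.0200)

ω₁ − ω₀ = (-0.02166667, 0.16385714, -0.01833333)
ω₀×(Iω₀) = (-0.0210, -0.0294, 0.0420)
applied torque τ = (-0.0600, 0.2000, 0.0200)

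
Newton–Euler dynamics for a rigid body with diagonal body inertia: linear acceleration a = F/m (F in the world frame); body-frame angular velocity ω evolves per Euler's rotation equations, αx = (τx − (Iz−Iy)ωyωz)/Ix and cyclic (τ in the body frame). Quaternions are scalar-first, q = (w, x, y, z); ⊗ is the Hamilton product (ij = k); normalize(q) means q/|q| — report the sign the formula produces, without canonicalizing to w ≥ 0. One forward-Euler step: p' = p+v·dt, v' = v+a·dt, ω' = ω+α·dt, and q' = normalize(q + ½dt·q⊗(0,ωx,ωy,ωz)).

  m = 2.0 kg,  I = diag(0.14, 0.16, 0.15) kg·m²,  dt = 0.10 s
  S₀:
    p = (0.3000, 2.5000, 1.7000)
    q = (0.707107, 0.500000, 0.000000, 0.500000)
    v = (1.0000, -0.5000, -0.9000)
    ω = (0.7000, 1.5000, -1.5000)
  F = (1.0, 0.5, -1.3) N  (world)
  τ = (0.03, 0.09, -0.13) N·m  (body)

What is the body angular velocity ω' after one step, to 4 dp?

angular accel α = (0.0536, 0.4969, -1.0067)
ω' = ω + α·dt = (0.7054, 1.5497, -1.6007)

ω' = (0.7054, 1.5497, -1.6007)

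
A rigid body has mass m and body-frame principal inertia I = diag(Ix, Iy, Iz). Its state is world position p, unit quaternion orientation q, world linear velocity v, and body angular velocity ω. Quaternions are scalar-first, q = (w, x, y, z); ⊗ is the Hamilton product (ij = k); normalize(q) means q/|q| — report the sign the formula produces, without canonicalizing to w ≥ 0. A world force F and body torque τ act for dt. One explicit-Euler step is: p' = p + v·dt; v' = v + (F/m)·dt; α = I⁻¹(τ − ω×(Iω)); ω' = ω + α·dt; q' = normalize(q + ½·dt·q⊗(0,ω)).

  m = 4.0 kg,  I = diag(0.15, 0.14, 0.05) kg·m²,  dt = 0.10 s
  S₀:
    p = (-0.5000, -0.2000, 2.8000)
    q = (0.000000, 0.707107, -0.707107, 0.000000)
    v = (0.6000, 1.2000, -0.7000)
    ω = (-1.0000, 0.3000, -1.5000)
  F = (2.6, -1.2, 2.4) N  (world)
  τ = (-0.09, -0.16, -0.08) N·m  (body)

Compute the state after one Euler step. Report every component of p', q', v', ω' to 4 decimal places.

p' = (-0.4400, -0.0800, 2.7300)
q' = (0.0458, 0.7570, -0.6514, -0.0246)
v' = (0.6650, 1.1700, -0.6400)
ω' = (-1.0870, 0.0786, -1.6660)

gyro term ω×Iω = (0.0405, 0.1500, 0.0030)
angular accel α = (-0.8700, -2.2143, -1.6600)
ω' = ω + α·dt = (-1.0870, 0.0786, -1.6660)
q⊗(0,ω) = (0.9192391, 1.0606605, 1.0606605, -0.4949749)
q + ½dt·q⊗(0,ω), renormalized = (0.0458, 0.7570, -0.6514, -0.0246)
p' = p + v·dt = (-0.4400, -0.0800, 2.7300)
v + (F/m)dt = (0.6650, 1.1700, -0.6400)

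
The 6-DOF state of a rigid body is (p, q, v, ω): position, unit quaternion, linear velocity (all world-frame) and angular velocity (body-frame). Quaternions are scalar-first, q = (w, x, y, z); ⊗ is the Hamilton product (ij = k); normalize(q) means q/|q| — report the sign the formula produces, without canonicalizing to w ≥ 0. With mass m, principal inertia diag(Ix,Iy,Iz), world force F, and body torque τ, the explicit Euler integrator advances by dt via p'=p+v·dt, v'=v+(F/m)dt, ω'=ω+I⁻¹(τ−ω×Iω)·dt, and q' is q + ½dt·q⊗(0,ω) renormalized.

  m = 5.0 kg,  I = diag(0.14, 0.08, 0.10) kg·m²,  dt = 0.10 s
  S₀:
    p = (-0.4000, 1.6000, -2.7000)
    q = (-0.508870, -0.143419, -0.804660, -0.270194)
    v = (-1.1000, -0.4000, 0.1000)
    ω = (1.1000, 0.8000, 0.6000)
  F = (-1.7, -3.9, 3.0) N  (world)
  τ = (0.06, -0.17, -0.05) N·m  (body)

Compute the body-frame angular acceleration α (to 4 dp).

precession coupling ω×(Iω) = (0.0096, 0.0264, -0.0528)
α = I⁻¹(τ − ω×Iω) = (0.3600, -2.4550, 0.0280)

α = (0.3600, -2.4550, 0.0280)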